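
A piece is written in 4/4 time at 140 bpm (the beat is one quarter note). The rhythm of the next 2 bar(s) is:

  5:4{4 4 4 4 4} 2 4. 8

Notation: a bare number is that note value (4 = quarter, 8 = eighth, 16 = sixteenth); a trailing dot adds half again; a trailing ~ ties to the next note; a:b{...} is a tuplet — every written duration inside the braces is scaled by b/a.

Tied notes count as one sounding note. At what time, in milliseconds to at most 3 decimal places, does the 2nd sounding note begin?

note 2 onset = 4/5b = 342.857ms

1. 0.0ms @ 0 + 342.857ms (4/5)
2. 342.857ms @ 4/5 + 342.857ms (4/5)
3. 685.714ms @ 8/5 + 342.857ms (4/5)
4. 1028.571ms @ 12/5 + 342.857ms (4/5)
5. 1371.429ms @ 16/5 + 342.857ms (4/5)
6. 1714.286ms @ 4 + 857.143ms (2)
7. 2571.429ms @ 6 + 642.857ms (3/2)
8. 3214.286ms @ 15/2 + 214.286ms (1/2)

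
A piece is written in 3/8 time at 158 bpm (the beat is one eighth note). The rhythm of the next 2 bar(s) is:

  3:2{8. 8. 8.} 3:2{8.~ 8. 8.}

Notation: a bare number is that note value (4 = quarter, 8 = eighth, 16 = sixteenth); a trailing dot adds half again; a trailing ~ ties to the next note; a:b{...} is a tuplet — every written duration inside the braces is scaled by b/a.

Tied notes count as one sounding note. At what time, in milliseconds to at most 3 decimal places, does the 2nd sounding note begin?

note 2 onset = 1b = 379.747ms

1. 0.0ms @ 0 + 379.747ms (1)
2. 379.747ms @ 1 + 379.747ms (1)
3. 759.494ms @ 2 + 379.747ms (1)
4. 1139.241ms @ 3 + 759.494ms (2)
5. 1898.734ms @ 5 + 379.747ms (1)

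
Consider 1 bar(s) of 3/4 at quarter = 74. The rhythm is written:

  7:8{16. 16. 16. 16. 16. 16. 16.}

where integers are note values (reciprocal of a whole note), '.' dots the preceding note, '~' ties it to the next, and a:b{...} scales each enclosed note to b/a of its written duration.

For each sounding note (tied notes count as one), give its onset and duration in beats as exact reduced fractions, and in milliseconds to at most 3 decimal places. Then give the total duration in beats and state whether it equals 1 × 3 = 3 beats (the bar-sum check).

1) 0.0ms=0b +347.49ms=3/7b
2) 347.49ms=3/7b +347.49ms=3/7b
3) 694.981ms=6/7b +347.49ms=3/7b
4) 1042.471ms=9/7b +347.49ms=3/7b
5) 1389.961ms=12/7b +347.49ms=3/7b
6) 1737.452ms=15/7b +347.49ms=3/7b
7) 2084.942ms=18/7b +347.49ms=3/7b
Σ=3b of 3 (74bpm 3/4) — PASS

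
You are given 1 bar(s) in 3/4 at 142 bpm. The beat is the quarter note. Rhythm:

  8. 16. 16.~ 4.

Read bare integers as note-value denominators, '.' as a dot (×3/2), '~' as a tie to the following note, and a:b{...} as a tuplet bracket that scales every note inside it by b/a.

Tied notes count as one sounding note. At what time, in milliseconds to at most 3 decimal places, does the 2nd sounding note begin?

note 2 onset = 3/4b = 316.901ms

1. 0.0ms @ 0 + 316.901ms (3/4)
2. 316.901ms @ 3/4 + 158.451ms (3/8)
3. 475.352ms @ 9/8 + 792.254ms (15/8)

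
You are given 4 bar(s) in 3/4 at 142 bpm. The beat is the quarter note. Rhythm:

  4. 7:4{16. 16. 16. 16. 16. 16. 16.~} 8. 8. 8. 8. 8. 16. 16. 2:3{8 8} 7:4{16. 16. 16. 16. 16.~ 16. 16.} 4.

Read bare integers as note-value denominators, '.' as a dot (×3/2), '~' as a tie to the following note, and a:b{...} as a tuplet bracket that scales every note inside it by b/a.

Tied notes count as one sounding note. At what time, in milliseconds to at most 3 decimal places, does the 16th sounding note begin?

1. 0.0ms @ 0 + 633.803ms (3/2)
2. 633.803ms @ 3/2 + 90.543ms (3/14)
3. 724.346ms @ 12/7 + 90.543ms (3/14)
4. 814.889ms @ 27/14 + 90.543ms (3/14)
5. 905.433ms @ 15/7 + 90.543ms (3/14)
6. 995.976ms @ 33/14 + 90.543ms (3/14)
7. 1086.519ms @ 18/7 + 90.543ms (3/14)
8. 1177.062ms @ 39/14 + 407.445ms (27/28)
9. 1584.507ms @ 15/4 + 316.901ms (3/4)
10. 1901.408ms @ 9/2 + 316.901ms (3/4)
11. 2218.31ms @ 21/4 + 316.901ms (3/4)
12. 2535.211ms @ 6 + 316.901ms (3/4)
13. 2852.113ms @ 27/4 + 158.451ms (3/8)
14. 3010.563ms @ 57/8 + 158.451ms (3/8)
15. 3169.014ms @ 15/2 + 316.901ms (3/4)
16. 3485.915ms @ 33/4 + 316.901ms (3/4)
17. 3802.817ms @ 9 + 90.543ms (3/14)
18. 3893.36ms @ 129/14 + 90.543ms (3/14)
19. 3983.903ms @ 66/7 + 90.543ms (3/14)
20. 4074.447ms @ 135/14 + 90.543ms (3/14)
21. 4164.99ms @ 69/7 + 181.087ms (3/7)
22. 4346.076ms @ 72/7 + 90.543ms (3/14)
23. 4436.62ms @ 21/2 + 633.803ms (3/2)

note 16 onset = 33/4b = 3485.915ms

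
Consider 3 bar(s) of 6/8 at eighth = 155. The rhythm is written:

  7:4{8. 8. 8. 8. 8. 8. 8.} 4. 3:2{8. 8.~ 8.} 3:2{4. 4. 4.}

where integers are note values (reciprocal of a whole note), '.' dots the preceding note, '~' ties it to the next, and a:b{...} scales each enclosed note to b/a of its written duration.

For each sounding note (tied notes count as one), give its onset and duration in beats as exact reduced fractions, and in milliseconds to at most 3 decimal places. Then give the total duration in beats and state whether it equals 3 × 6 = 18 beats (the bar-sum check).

1) 0.0ms=0b +331.797ms=6/7b
2) 331.797ms=6/7b +331.797ms=6/7b
3) 663.594ms=12/7b +331.797ms=6/7b
4) 995.392ms=18/7b +331.797ms=6/7b
5) 1327.189ms=24/7b +331.797ms=6/7b
6) 1658.986ms=30/7b +331.797ms=6/7b
7) 1990.783ms=36/7b +331.797ms=6/7b
8) 2322.581ms=6b +1161.29ms=3b
9) 3483.871ms=9b +387.097ms=1b
10) 3870.968ms=10b +774.194ms=2b
11) 4645.161ms=12b +774.194ms=2b
12) 5419.355ms=14b +774.194ms=2b
13) 6193.548ms=16b +774.194ms=2b
Σ=18b of 18 (155bpm 6/8) — PASS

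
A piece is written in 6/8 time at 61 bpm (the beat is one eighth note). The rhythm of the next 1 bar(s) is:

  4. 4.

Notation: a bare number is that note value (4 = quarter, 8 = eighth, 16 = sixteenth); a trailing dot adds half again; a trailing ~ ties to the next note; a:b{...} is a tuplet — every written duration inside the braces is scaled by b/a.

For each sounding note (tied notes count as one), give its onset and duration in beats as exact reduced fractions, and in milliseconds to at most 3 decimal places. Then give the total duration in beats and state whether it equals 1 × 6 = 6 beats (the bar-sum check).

1) 0.0ms=0b +2950.82ms=3b
2) 2950.82ms=3b +2950.82ms=3b
Σ=6b of 6 (61bpm 6/8) — PASS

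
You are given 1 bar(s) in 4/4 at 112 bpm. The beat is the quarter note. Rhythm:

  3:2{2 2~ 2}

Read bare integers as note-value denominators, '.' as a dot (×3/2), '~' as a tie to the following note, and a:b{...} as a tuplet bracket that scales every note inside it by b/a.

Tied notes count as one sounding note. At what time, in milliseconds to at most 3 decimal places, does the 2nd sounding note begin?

1. 0.0ms @ 0 + 714.286ms (4/3)
2. 714.286ms @ 4/3 + 1428.571ms (8/3)

note 2 onset = 4/3b = 714.286ms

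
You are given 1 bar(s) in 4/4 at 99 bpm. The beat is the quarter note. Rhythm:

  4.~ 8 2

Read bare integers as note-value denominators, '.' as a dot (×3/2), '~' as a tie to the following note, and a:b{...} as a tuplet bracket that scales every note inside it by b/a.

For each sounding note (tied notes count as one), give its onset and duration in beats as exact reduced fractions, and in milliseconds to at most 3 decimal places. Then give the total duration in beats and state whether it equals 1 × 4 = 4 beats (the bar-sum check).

1) 0.0ms=0b +1212.121ms=2b
2) 1212.121ms=2b +1212.121ms=2b
Σ=4b of 4 (99bpm 4/4) — PASS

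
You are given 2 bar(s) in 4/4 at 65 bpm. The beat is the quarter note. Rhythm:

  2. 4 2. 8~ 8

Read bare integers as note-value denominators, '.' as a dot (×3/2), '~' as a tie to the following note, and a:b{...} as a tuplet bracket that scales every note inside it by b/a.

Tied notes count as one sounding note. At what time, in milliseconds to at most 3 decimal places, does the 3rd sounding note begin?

note 3 onset = 4b = 3692.308ms

1. 0.0ms @ 0 + 2769.231ms (3)
2. 2769.231ms @ 3 + 923.077ms (1)
3. 3692.308ms @ 4 + 2769.231ms (3)
4. 6461.538ms @ 7 + 923.077ms (1)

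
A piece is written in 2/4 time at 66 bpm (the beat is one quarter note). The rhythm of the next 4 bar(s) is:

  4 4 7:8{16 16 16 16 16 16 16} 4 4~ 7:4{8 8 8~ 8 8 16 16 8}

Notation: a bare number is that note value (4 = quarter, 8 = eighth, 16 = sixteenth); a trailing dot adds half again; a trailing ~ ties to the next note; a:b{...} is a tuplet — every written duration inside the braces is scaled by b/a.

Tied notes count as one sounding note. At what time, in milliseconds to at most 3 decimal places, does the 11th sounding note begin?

note 11 onset = 5b = 4545.455ms

1. 0.0ms @ 0 + 909.091ms (1)
2. 909.091ms @ 1 + 909.091ms (1)
3. 1818.182ms @ 2 + 259.74ms (2/7)
4. 2077.922ms @ 16/7 + 259.74ms (2/7)
5. 2337.662ms @ 18/7 + 259.74ms (2/7)
6. 2597.403ms @ 20/7 + 259.74ms (2/7)
7. 2857.143ms @ 22/7 + 259.74ms (2/7)
8. 3116.883ms @ 24/7 + 259.74ms (2/7)
9. 3376.623ms @ 26/7 + 259.74ms (2/7)
10. 3636.364ms @ 4 + 909.091ms (1)
11. 4545.455ms @ 5 + 1168.831ms (9/7)
12. 5714.286ms @ 44/7 + 259.74ms (2/7)
13. 5974.026ms @ 46/7 + 519.481ms (4/7)
14. 6493.506ms @ 50/7 + 259.74ms (2/7)
15. 6753.247ms @ 52/7 + 129.87ms (1/7)
16. 6883.117ms @ 53/7 + 129.87ms (1/7)
17. 7012.987ms @ 54/7 + 259.74ms (2/7)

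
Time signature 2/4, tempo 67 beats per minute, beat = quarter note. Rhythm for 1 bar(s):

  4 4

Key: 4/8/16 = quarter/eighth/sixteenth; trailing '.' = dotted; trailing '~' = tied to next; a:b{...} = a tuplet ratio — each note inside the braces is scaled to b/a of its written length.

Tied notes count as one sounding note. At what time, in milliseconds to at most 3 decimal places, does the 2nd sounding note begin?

1. 0.0ms @ 0 + 895.522ms (1)
2. 895.522ms @ 1 + 895.522ms (1)

note 2 onset = 1b = 895.522ms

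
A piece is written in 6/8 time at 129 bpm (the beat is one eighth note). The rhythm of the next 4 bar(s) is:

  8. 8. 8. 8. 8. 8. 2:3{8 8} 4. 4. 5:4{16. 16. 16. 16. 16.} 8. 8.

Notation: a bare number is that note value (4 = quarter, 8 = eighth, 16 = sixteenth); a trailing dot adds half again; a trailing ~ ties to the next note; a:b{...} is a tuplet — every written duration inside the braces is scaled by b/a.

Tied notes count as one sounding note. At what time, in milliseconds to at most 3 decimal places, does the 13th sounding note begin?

note 13 onset = 96/5b = 8930.233ms

1. 0.0ms @ 0 + 697.674ms (3/2)
2. 697.674ms @ 3/2 + 697.674ms (3/2)
3. 1395.349ms @ 3 + 697.674ms (3/2)
4. 2093.023ms @ 9/2 + 697.674ms (3/2)
5. 2790.698ms @ 6 + 697.674ms (3/2)
6. 3488.372ms @ 15/2 + 697.674ms (3/2)
7. 4186.047ms @ 9 + 697.674ms (3/2)
8. 4883.721ms @ 21/2 + 697.674ms (3/2)
9. 5581.395ms @ 12 + 1395.349ms (3)
10. 6976.744ms @ 15 + 1395.349ms (3)
11. 8372.093ms @ 18 + 279.07ms (3/5)
12. 8651.163ms @ 93/5 + 279.07ms (3/5)
13. 8930.233ms @ 96/5 + 279.07ms (3/5)
14. 9209.302ms @ 99/5 + 279.07ms (3/5)
15. 9488.372ms @ 102/5 + 279.07ms (3/5)
16. 9767.442ms @ 21 + 697.674ms (3/2)
17. 10465.116ms @ 45/2 + 697.674ms (3/2)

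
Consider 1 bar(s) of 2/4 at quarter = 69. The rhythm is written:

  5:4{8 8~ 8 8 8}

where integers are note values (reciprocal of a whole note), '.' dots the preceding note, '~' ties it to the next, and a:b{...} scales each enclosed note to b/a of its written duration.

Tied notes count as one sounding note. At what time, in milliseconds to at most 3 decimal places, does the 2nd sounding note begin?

1. 0.0ms @ 0 + 347.826ms (2/5)
2. 347.826ms @ 2/5 + 695.652ms (4/5)
3. 1043.478ms @ 6/5 + 347.826ms (2/5)
4. 1391.304ms @ 8/5 + 347.826ms (2/5)

note 2 onset = 2/5b = 347.826ms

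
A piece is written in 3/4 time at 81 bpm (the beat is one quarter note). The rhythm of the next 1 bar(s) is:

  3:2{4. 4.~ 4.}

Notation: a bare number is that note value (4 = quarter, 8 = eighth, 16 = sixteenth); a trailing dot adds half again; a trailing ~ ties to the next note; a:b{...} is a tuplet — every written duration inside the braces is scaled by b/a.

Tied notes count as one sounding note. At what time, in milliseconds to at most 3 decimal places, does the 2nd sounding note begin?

note 2 onset = 1b = 740.741ms

1. 0.0ms @ 0 + 740.741ms (1)
2. 740.741ms @ 1 + 1481.481ms (2)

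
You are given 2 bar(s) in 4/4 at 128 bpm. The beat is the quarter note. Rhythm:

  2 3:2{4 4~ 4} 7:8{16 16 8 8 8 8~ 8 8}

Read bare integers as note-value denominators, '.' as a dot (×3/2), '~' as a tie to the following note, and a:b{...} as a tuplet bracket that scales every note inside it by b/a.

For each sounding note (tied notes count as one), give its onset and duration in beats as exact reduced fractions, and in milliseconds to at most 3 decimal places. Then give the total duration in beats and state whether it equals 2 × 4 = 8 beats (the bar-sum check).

1) 0.0ms=0b +937.5ms=2b
2) 937.5ms=2b +312.5ms=2/3b
3) 1250.0ms=8/3b +625.0ms=4/3b
4) 1875.0ms=4b +133.929ms=2/7b
5) 2008.929ms=30/7b +133.929ms=2/7b
6) 2142.857ms=32/7b +267.857ms=4/7b
7) 2410.714ms=36/7b +267.857ms=4/7b
8) 2678.571ms=40/7b +267.857ms=4/7b
9) 2946.429ms=44/7b +535.714ms=8/7b
10) 3482.143ms=52/7b +267.857ms=4/7b
Σ=8b of 8 (128bpm 4/4) — PASS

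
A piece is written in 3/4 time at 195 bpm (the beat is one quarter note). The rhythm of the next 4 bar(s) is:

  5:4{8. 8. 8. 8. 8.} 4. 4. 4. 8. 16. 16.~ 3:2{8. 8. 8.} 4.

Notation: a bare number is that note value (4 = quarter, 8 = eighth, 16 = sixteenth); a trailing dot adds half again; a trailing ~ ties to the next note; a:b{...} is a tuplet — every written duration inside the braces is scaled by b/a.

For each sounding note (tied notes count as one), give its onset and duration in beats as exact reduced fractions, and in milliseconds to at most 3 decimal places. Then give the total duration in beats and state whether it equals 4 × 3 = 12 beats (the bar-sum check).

1) 0.0ms=0b +184.615ms=3/5b
2) 184.615ms=3/5b +184.615ms=3/5b
3) 369.231ms=6/5b +184.615ms=3/5b
4) 553.846ms=9/5b +184.615ms=3/5b
5) 738.462ms=12/5b +184.615ms=3/5b
6) 923.077ms=3b +461.538ms=3/2b
7) 1384.615ms=9/2b +461.538ms=3/2b
8) 1846.154ms=6b +461.538ms=3/2b
9) 2307.692ms=15/2b +230.769ms=3/4b
10) 2538.462ms=33/4b +115.385ms=3/8b
11) 2653.846ms=69/8b +269.231ms=7/8b
12) 2923.077ms=19/2b +153.846ms=1/2b
13) 3076.923ms=10b +153.846ms=1/2b
14) 3230.769ms=21/2b +461.538ms=3/2b
Σ=12b of 12 (195bpm 3/4) — PASS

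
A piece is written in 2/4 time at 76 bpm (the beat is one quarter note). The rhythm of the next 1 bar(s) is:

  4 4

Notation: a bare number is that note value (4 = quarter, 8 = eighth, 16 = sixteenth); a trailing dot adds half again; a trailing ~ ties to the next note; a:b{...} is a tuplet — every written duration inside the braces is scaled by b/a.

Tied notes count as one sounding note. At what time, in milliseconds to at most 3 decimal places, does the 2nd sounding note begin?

note 2 onset = 1b = 789.474ms

1. 0.0ms @ 0 + 789.474ms (1)
2. 789.474ms @ 1 + 789.474ms (1)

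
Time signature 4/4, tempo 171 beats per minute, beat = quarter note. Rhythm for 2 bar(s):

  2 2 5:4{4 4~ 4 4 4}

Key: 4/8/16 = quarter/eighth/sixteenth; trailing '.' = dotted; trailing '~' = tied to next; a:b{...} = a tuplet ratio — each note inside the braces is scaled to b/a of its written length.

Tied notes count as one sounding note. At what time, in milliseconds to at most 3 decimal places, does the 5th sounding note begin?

1. 0.0ms @ 0 + 701.754ms (2)
2. 701.754ms @ 2 + 701.754ms (2)
3. 1403.509ms @ 4 + 280.702ms (4/5)
4. 1684.211ms @ 24/5 + 561.404ms (8/5)
5. 2245.614ms @ 32/5 + 280.702ms (4/5)
6. 2526.316ms @ 36/5 + 280.702ms (4/5)

note 5 onset = 32/5b = 2245.614ms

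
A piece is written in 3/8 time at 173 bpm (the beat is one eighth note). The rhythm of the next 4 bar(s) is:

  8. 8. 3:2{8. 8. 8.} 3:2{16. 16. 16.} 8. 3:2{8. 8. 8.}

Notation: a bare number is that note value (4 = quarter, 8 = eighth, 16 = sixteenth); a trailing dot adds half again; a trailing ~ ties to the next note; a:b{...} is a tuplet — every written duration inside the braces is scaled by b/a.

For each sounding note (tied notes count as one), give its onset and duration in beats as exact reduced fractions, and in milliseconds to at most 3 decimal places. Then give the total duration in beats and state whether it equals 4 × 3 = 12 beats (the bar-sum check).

1) 0.0ms=0b +520.231ms=3/2b
2) 520.231ms=3/2b +520.231ms=3/2b
3) 1040.462ms=3b +346.821ms=1b
4) 1387.283ms=4b +346.821ms=1b
5) 1734.104ms=5b +346.821ms=1b
6) 2080.925ms=6b +173.41ms=1/2b
7) 2254.335ms=13/2b +173.41ms=1/2b
8) 2427.746ms=7b +173.41ms=1/2b
9) 2601.156ms=15/2b +520.231ms=3/2b
10) 3121.387ms=9b +346.821ms=1b
11) 3468.208ms=10b +346.821ms=1b
12) 3815.029ms=11b +346.821ms=1b
Σ=12b of 12 (173bpm 3/8) — PASS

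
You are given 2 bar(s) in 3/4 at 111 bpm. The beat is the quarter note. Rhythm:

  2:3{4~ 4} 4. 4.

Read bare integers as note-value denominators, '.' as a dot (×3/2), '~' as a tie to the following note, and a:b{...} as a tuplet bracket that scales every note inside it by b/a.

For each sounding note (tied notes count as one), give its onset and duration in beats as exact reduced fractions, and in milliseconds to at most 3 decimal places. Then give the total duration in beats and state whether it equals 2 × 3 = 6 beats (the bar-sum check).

1) 0.0ms=0b +1621.622ms=3b
2) 1621.622ms=3b +810.811ms=3/2b
3) 2432.432ms=9/2b +810.811ms=3/2b
Σ=6b of 6 (111bpm 3/4) — PASS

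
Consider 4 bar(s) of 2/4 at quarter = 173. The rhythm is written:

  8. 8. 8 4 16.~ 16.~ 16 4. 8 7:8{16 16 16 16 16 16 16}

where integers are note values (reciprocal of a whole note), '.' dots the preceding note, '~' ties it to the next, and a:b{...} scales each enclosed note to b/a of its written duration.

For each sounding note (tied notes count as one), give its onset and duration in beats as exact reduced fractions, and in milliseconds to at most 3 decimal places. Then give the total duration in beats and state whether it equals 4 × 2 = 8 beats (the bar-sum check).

1) 0.0ms=0b +260.116ms=3/4b
2) 260.116ms=3/4b +260.116ms=3/4b
3) 520.231ms=3/2b +173.41ms=1/2b
4) 693.642ms=2b +346.821ms=1b
5) 1040.462ms=3b +346.821ms=1b
6) 1387.283ms=4b +520.231ms=3/2b
7) 1907.514ms=11/2b +173.41ms=1/2b
8) 2080.925ms=6b +99.092ms=2/7b
9) 2180.017ms=44/7b +99.092ms=2/7b
10) 2279.108ms=46/7b +99.092ms=2/7b
11) 2378.2ms=48/7b +99.092ms=2/7b
12) 2477.291ms=50/7b +99.092ms=2/7b
13) 2576.383ms=52/7b +99.092ms=2/7b
14) 2675.475ms=54/7b +99.092ms=2/7b
Σ=8b of 8 (173bpm 2/4) — PASS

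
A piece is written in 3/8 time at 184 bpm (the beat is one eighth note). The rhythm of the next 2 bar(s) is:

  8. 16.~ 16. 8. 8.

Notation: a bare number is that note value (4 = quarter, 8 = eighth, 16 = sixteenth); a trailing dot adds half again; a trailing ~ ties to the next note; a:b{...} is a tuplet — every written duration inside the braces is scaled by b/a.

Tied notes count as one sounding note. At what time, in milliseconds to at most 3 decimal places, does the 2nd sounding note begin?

1. 0.0ms @ 0 + 489.13ms (3/2)
2. 489.13ms @ 3/2 + 489.13ms (3/2)
3. 978.261ms @ 3 + 489.13ms (3/2)
4. 1467.391ms @ 9/2 + 489.13ms (3/2)

note 2 onset = 3/2b = 489.13ms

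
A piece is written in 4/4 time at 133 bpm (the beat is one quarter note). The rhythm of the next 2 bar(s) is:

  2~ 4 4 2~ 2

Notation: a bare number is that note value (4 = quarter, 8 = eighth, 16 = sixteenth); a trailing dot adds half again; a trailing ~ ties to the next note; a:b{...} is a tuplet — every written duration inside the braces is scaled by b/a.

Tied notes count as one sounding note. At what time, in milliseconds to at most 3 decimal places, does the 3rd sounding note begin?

note 3 onset = 4b = 1804.511ms

1. 0.0ms @ 0 + 1353.383ms (3)
2. 1353.383ms @ 3 + 451.128ms (1)
3. 1804.511ms @ 4 + 1804.511ms (4)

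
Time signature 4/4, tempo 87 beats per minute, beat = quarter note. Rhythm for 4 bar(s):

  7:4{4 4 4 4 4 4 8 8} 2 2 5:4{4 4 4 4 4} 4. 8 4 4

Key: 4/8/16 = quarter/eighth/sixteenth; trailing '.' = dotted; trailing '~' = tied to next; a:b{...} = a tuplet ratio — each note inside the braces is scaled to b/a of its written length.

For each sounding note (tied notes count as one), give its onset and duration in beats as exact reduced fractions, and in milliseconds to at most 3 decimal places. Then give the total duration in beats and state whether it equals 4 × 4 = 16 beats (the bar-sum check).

1) 0.0ms=0b +394.089ms=4/7b
2) 394.089ms=4/7b +394.089ms=4/7b
3) 788.177ms=8/7b +394.089ms=4/7b
4) 1182.266ms=12/7b +394.089ms=4/7b
5) 1576.355ms=16/7b +394.089ms=4/7b
6) 1970.443ms=20/7b +394.089ms=4/7b
7) 2364.532ms=24/7b +197.044ms=2/7b
8) 2561.576ms=26/7b +197.044ms=2/7b
9) 2758.621ms=4b +1379.31ms=2b
10) 4137.931ms=6b +1379.31ms=2b
11) 5517.241ms=8b +551.724ms=4/5b
12) 6068.966ms=44/5b +551.724ms=4/5b
13) 6620.69ms=48/5b +551.724ms=4/5b
14) 7172.414ms=52/5b +551.724ms=4/5b
15) 7724.138ms=56/5b +551.724ms=4/5b
16) 8275.862ms=12b +1034.483ms=3/2b
17) 9310.345ms=27/2b +344.828ms=1/2b
18) 9655.172ms=14b +689.655ms=1b
19) 10344.828ms=15b +689.655ms=1b
Σ=16b of 16 (87bpm 4/4) — PASS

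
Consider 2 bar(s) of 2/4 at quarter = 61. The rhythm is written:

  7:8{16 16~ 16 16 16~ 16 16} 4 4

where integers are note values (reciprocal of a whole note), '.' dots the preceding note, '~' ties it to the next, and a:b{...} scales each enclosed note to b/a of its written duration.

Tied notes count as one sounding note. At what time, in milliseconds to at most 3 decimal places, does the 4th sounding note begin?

1. 0.0ms @ 0 + 281.03ms (2/7)
2. 281.03ms @ 2/7 + 562.061ms (4/7)
3. 843.091ms @ 6/7 + 281.03ms (2/7)
4. 1124.122ms @ 8/7 + 562.061ms (4/7)
5. 1686.183ms @ 12/7 + 281.03ms (2/7)
6. 1967.213ms @ 2 + 983.607ms (1)
7. 2950.82ms @ 3 + 983.607ms (1)

note 4 onset = 8/7b = 1124.122ms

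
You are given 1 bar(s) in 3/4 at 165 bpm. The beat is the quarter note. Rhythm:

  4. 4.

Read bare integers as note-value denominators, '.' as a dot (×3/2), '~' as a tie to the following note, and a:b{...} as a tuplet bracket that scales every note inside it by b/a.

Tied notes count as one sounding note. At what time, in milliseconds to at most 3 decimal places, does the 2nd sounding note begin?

1. 0.0ms @ 0 + 545.455ms (3/2)
2. 545.455ms @ 3/2 + 545.455ms (3/2)

note 2 onset = 3/2b = 545.455ms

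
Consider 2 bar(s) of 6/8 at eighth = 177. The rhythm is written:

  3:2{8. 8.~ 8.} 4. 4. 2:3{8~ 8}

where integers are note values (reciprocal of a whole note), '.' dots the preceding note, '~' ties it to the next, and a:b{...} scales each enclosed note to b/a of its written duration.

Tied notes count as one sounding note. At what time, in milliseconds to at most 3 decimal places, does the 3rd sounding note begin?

note 3 onset = 3b = 1016.949ms

1. 0.0ms @ 0 + 338.983ms (1)
2. 338.983ms @ 1 + 677.966ms (2)
3. 1016.949ms @ 3 + 1016.949ms (3)
4. 2033.898ms @ 6 + 1016.949ms (3)
5. 3050.847ms @ 9 + 1016.949ms (3)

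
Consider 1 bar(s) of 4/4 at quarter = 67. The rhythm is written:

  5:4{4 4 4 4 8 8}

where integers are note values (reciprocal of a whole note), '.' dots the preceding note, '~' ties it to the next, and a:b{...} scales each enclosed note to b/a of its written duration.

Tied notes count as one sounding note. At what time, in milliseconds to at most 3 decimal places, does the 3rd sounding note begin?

1. 0.0ms @ 0 + 716.418ms (4/5)
2. 716.418ms @ 4/5 + 716.418ms (4/5)
3. 1432.836ms @ 8/5 + 716.418ms (4/5)
4. 2149.254ms @ 12/5 + 716.418ms (4/5)
5. 2865.672ms @ 16/5 + 358.209ms (2/5)
6. 3223.881ms @ 18/5 + 358.209ms (2/5)

note 3 onset = 8/5b = 1432.836ms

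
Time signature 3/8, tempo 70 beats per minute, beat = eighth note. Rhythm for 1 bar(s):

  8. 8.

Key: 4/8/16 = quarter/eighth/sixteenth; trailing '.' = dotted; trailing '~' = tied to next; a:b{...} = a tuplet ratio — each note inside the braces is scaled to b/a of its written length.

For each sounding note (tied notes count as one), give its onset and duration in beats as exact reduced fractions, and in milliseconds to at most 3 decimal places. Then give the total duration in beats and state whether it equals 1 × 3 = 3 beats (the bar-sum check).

1) 0.0ms=0b +1285.714ms=3/2b
2) 1285.714ms=3/2b +1285.714ms=3/2b
Σ=3b of 3 (70bpm 3/8) — PASS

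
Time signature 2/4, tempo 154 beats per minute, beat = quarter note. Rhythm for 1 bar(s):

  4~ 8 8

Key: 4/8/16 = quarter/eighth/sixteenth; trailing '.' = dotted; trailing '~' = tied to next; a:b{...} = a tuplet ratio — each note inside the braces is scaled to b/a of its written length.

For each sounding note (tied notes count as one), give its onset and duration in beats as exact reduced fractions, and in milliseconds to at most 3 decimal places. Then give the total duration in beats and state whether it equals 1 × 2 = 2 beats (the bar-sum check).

1) 0.0ms=0b +584.416ms=3/2b
2) 584.416ms=3/2b +194.805ms=1/2b
Σ=2b of 2 (154bpm 2/4) — PASS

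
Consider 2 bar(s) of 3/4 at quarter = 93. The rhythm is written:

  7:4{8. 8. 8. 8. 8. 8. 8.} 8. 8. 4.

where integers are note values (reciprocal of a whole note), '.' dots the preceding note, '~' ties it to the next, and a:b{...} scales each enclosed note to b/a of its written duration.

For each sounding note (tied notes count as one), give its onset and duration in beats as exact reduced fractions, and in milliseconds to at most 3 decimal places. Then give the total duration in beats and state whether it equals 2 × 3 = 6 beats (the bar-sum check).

1) 0.0ms=0b +276.498ms=3/7b
2) 276.498ms=3/7b +276.498ms=3/7b
3) 552.995ms=6/7b +276.498ms=3/7b
4) 829.493ms=9/7b +276.498ms=3/7b
5) 1105.991ms=12/7b +276.498ms=3/7b
6) 1382.488ms=15/7b +276.498ms=3/7b
7) 1658.986ms=18/7b +276.498ms=3/7b
8) 1935.484ms=3b +483.871ms=3/4b
9) 2419.355ms=15/4b +483.871ms=3/4b
10) 2903.226ms=9/2b +967.742ms=3/2b
Σ=6b of 6 (93bpm 3/4) — PASS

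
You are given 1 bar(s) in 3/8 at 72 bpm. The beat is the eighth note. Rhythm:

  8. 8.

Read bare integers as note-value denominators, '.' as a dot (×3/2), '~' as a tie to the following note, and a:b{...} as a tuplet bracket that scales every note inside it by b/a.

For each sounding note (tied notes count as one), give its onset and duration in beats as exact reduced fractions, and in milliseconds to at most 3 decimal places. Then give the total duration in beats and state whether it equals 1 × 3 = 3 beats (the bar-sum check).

1) 0.0ms=0b +1250.0ms=3/2b
2) 1250.0ms=3/2b +1250.0ms=3/2b
Σ=3b of 3 (72bpm 3/8) — PASS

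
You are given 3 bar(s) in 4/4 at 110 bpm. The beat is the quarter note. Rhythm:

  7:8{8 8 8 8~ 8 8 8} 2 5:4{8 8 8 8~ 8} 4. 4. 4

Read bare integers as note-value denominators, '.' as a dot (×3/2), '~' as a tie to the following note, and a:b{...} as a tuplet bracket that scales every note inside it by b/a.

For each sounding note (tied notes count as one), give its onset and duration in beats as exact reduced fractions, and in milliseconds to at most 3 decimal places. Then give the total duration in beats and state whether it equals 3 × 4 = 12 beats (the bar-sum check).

1) 0.0ms=0b +311.688ms=4/7b
2) 311.688ms=4/7b +311.688ms=4/7b
3) 623.377ms=8/7b +311.688ms=4/7b
4) 935.065ms=12/7b +623.377ms=8/7b
5) 1558.442ms=20/7b +311.688ms=4/7b
6) 1870.13ms=24/7b +311.688ms=4/7b
7) 2181.818ms=4b +1090.909ms=2b
8) 3272.727ms=6b +218.182ms=2/5b
9) 3490.909ms=32/5b +218.182ms=2/5b
10) 3709.091ms=34/5b +218.182ms=2/5b
11) 3927.273ms=36/5b +436.364ms=4/5b
12) 4363.636ms=8b +818.182ms=3/2b
13) 5181.818ms=19/2b +818.182ms=3/2b
14) 6000.0ms=11b +545.455ms=1b
Σ=12b of 12 (110bpm 4/4) — PASS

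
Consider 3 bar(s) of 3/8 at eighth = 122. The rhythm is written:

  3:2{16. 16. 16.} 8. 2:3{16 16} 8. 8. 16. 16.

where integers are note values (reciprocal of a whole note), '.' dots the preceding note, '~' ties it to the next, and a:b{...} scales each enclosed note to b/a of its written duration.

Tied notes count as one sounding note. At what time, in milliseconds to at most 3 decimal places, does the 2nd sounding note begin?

1. 0.0ms @ 0 + 245.902ms (1/2)
2. 245.902ms @ 1/2 + 245.902ms (1/2)
3. 491.803ms @ 1 + 245.902ms (1/2)
4. 737.705ms @ 3/2 + 737.705ms (3/2)
5. 1475.41ms @ 3 + 368.852ms (3/4)
6. 1844.262ms @ 15/4 + 368.852ms (3/4)
7. 2213.115ms @ 9/2 + 737.705ms (3/2)
8. 2950.82ms @ 6 + 737.705ms (3/2)
9. 3688.525ms @ 15/2 + 368.852ms (3/4)
10. 4057.377ms @ 33/4 + 368.852ms (3/4)

note 2 onset = 1/2b = 245.902ms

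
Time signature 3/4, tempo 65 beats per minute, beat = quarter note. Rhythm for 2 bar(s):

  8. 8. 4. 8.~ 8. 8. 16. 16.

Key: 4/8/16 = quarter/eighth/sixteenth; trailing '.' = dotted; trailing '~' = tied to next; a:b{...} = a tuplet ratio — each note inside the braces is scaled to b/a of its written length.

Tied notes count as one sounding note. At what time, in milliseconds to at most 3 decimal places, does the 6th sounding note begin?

note 6 onset = 21/4b = 4846.154ms

1. 0.0ms @ 0 + 692.308ms (3/4)
2. 692.308ms @ 3/4 + 692.308ms (3/4)
3. 1384.615ms @ 3/2 + 1384.615ms (3/2)
4. 2769.231ms @ 3 + 1384.615ms (3/2)
5. 4153.846ms @ 9/2 + 692.308ms (3/4)
6. 4846.154ms @ 21/4 + 346.154ms (3/8)
7. 5192.308ms @ 45/8 + 346.154ms (3/8)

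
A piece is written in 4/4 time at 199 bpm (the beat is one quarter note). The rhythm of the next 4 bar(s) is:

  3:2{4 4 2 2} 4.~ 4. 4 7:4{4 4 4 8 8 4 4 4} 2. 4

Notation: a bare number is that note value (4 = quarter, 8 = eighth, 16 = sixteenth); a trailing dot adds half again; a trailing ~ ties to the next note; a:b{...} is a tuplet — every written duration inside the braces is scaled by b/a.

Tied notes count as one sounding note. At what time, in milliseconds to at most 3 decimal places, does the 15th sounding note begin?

1. 0.0ms @ 0 + 201.005ms (2/3)
2. 201.005ms @ 2/3 + 201.005ms (2/3)
3. 402.01ms @ 4/3 + 402.01ms (4/3)
4. 804.02ms @ 8/3 + 402.01ms (4/3)
5. 1206.03ms @ 4 + 904.523ms (3)
6. 2110.553ms @ 7 + 301.508ms (1)
7. 2412.06ms @ 8 + 172.29ms (4/7)
8. 2584.35ms @ 60/7 + 172.29ms (4/7)
9. 2756.64ms @ 64/7 + 172.29ms (4/7)
10. 2928.93ms @ 68/7 + 86.145ms (2/7)
11. 3015.075ms @ 10 + 86.145ms (2/7)
12. 3101.22ms @ 72/7 + 172.29ms (4/7)
13. 3273.51ms @ 76/7 + 172.29ms (4/7)
14. 3445.8ms @ 80/7 + 172.29ms (4/7)
15. 3618.09ms @ 12 + 904.523ms (3)
16. 4522.613ms @ 15 + 301.508ms (1)

note 15 onset = 12b = 3618.09ms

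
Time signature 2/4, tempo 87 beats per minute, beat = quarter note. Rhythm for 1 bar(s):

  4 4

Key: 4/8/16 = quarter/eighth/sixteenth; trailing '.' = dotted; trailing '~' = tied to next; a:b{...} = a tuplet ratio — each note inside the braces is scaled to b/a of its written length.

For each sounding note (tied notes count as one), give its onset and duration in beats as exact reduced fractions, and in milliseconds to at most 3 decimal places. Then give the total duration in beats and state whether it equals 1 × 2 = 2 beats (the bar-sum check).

1) 0.0ms=0b +689.655ms=1b
2) 689.655ms=1b +689.655ms=1b
Σ=2b of 2 (87bpm 2/4) — PASS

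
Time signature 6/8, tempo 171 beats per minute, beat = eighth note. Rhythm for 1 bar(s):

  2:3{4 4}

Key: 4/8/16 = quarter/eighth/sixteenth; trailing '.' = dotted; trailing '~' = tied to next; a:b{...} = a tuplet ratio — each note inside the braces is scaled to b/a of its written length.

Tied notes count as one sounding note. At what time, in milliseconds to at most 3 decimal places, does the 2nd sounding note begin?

note 2 onset = 3b = 1052.632ms

1. 0.0ms @ 0 + 1052.632ms (3)
2. 1052.632ms @ 3 + 1052.632ms (3)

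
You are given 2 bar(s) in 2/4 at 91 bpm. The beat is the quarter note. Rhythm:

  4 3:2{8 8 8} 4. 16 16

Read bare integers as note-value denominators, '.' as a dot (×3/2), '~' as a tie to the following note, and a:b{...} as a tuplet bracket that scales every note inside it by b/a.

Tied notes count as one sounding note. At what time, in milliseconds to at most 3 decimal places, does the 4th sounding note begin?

1. 0.0ms @ 0 + 659.341ms (1)
2. 659.341ms @ 1 + 219.78ms (1/3)
3. 879.121ms @ 4/3 + 219.78ms (1/3)
4. 1098.901ms @ 5/3 + 219.78ms (1/3)
5. 1318.681ms @ 2 + 989.011ms (3/2)
6. 2307.692ms @ 7/2 + 164.835ms (1/4)
7. 2472.527ms @ 15/4 + 164.835ms (1/4)

note 4 onset = 5/3b = 1098.901ms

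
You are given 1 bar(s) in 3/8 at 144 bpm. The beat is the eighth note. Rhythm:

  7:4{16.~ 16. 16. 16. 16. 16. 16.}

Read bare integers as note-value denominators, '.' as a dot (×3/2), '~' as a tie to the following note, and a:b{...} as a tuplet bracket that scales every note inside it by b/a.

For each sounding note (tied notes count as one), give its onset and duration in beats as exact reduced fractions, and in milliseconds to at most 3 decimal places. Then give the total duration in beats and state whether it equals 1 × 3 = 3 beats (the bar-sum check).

1) 0.0ms=0b +357.143ms=6/7b
2) 357.143ms=6/7b +178.571ms=3/7b
3) 535.714ms=9/7b +178.571ms=3/7b
4) 714.286ms=12/7b +178.571ms=3/7b
5) 892.857ms=15/7b +178.571ms=3/7b
6) 1071.429ms=18/7b +178.571ms=3/7b
Σ=3b of 3 (144bpm 3/8) — PASS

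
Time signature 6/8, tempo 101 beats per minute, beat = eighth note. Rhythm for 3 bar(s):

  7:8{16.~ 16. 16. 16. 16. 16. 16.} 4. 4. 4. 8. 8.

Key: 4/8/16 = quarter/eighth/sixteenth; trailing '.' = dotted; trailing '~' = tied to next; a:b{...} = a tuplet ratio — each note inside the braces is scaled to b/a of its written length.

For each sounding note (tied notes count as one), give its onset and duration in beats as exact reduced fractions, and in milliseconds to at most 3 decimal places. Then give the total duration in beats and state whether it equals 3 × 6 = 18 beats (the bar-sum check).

1) 0.0ms=0b +1018.388ms=12/7b
2) 1018.388ms=12/7b +509.194ms=6/7b
3) 1527.581ms=18/7b +509.194ms=6/7b
4) 2036.775ms=24/7b +509.194ms=6/7b
5) 2545.969ms=30/7b +509.194ms=6/7b
6) 3055.163ms=36/7b +509.194ms=6/7b
7) 3564.356ms=6b +1782.178ms=3b
8) 5346.535ms=9b +1782.178ms=3b
9) 7128.713ms=12b +1782.178ms=3b
10) 8910.891ms=15b +891.089ms=3/2b
11) 9801.98ms=33/2b +891.089ms=3/2b
Σ=18b of 18 (101bpm 6/8) — PASS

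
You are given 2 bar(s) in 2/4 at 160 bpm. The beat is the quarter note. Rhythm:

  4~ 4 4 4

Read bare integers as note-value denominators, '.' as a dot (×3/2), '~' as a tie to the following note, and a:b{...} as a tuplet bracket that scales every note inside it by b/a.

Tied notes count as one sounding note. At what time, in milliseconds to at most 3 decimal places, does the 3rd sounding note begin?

note 3 onset = 3b = 1125.0ms

1. 0.0ms @ 0 + 750.0ms (2)
2. 750.0ms @ 2 + 375.0ms (1)
3. 1125.0ms @ 3 + 375.0ms (1)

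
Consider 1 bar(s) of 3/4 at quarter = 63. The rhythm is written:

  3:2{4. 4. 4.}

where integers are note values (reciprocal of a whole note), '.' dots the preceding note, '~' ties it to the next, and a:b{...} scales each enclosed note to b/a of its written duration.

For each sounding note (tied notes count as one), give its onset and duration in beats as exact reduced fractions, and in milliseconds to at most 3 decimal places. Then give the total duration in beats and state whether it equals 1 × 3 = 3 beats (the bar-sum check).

1) 0.0ms=0b +952.381ms=1b
2) 952.381ms=1b +952.381ms=1b
3) 1904.762ms=2b +952.381ms=1b
Σ=3b of 3 (63bpm 3/4) — PASS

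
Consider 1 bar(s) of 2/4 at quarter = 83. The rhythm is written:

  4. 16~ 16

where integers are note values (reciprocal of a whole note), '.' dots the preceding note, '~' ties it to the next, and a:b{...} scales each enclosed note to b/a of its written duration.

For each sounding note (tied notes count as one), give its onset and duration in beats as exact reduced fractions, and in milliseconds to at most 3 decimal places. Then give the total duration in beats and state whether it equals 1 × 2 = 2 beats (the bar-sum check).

1) 0.0ms=0b +1084.337ms=3/2b
2) 1084.337ms=3/2b +361.446ms=1/2b
Σ=2b of 2 (83bpm 2/4) — PASS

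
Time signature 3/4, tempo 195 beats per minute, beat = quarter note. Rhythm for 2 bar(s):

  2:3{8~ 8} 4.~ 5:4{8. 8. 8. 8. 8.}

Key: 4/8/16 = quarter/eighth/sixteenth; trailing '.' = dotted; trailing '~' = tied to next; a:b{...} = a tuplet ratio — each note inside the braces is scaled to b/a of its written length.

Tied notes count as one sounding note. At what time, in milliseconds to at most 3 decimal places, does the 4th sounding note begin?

1. 0.0ms @ 0 + 461.538ms (3/2)
2. 461.538ms @ 3/2 + 646.154ms (21/10)
3. 1107.692ms @ 18/5 + 184.615ms (3/5)
4. 1292.308ms @ 21/5 + 184.615ms (3/5)
5. 1476.923ms @ 24/5 + 184.615ms (3/5)
6. 1661.538ms @ 27/5 + 184.615ms (3/5)

note 4 onset = 21/5b = 1292.308ms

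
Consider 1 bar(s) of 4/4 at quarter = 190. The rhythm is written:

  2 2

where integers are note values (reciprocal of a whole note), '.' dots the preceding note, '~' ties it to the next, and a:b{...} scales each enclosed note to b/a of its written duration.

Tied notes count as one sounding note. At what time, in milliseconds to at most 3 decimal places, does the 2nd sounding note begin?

note 2 onset = 2b = 631.579ms

1. 0.0ms @ 0 + 631.579ms (2)
2. 631.579ms @ 2 + 631.579ms (2)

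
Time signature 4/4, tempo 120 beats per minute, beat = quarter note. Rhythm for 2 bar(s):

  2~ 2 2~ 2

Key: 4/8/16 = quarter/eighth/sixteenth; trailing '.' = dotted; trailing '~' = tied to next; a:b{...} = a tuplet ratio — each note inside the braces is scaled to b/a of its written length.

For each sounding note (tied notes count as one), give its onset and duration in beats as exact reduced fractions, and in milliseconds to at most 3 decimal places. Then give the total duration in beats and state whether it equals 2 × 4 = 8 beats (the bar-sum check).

1) 0.0ms=0b +2000.0ms=4b
2) 2000.0ms=4b +2000.0ms=4b
Σ=8b of 8 (120bpm 4/4) — PASS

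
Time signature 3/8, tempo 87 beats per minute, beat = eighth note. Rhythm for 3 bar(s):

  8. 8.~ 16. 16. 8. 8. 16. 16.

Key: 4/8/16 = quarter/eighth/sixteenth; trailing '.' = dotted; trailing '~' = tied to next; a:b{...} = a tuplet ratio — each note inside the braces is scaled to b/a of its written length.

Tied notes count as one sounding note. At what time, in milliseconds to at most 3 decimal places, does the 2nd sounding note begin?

note 2 onset = 3/2b = 1034.483ms

1. 0.0ms @ 0 + 1034.483ms (3/2)
2. 1034.483ms @ 3/2 + 1551.724ms (9/4)
3. 2586.207ms @ 15/4 + 517.241ms (3/4)
4. 3103.448ms @ 9/2 + 1034.483ms (3/2)
5. 4137.931ms @ 6 + 1034.483ms (3/2)
6. 5172.414ms @ 15/2 + 517.241ms (3/4)
7. 5689.655ms @ 33/4 + 517.241ms (3/4)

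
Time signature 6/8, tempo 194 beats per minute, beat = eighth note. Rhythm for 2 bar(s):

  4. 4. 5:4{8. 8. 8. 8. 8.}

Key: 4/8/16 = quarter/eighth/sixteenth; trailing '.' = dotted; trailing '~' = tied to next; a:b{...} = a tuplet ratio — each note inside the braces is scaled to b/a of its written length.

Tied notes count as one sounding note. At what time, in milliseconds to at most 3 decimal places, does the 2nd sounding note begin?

note 2 onset = 3b = 927.835ms

1. 0.0ms @ 0 + 927.835ms (3)
2. 927.835ms @ 3 + 927.835ms (3)
3. 1855.67ms @ 6 + 371.134ms (6/5)
4. 2226.804ms @ 36/5 + 371.134ms (6/5)
5. 2597.938ms @ 42/5 + 371.134ms (6/5)
6. 2969.072ms @ 48/5 + 371.134ms (6/5)
7. 3340.206ms @ 54/5 + 371.134ms (6/5)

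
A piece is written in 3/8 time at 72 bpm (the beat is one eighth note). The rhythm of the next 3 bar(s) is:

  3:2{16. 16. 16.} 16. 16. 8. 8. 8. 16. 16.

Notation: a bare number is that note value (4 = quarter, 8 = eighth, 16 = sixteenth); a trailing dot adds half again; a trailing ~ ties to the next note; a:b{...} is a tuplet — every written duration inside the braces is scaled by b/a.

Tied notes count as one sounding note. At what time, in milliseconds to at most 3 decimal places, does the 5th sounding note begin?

1. 0.0ms @ 0 + 416.667ms (1/2)
2. 416.667ms @ 1/2 + 416.667ms (1/2)
3. 833.333ms @ 1 + 416.667ms (1/2)
4. 1250.0ms @ 3/2 + 625.0ms (3/4)
5. 1875.0ms @ 9/4 + 625.0ms (3/4)
6. 2500.0ms @ 3 + 1250.0ms (3/2)
7. 3750.0ms @ 9/2 + 1250.0ms (3/2)
8. 5000.0ms @ 6 + 1250.0ms (3/2)
9. 6250.0ms @ 15/2 + 625.0ms (3/4)
10. 6875.0ms @ 33/4 + 625.0ms (3/4)

note 5 onset = 9/4b = 1875.0ms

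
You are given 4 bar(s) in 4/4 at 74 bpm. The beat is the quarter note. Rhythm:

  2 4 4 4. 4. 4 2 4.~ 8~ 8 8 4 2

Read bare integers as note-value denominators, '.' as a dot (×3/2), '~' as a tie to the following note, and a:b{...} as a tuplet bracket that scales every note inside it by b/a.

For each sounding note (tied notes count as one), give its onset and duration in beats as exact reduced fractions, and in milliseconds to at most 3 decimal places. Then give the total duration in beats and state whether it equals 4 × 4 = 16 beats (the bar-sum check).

1) 0.0ms=0b +1621.622ms=2b
2) 1621.622ms=2b +810.811ms=1b
3) 2432.432ms=3b +810.811ms=1b
4) 3243.243ms=4b +1216.216ms=3/2b
5) 4459.459ms=11/2b +1216.216ms=3/2b
6) 5675.676ms=7b +810.811ms=1b
7) 6486.486ms=8b +1621.622ms=2b
8) 8108.108ms=10b +2027.027ms=5/2b
9) 10135.135ms=25/2b +405.405ms=1/2b
10) 10540.541ms=13b +810.811ms=1b
11) 11351.351ms=14b +1621.622ms=2b
Σ=16b of 16 (74bpm 4/4) — PASS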